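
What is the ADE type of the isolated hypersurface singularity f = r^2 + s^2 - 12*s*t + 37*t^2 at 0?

A_{1}

The Hessian of f at 0 has rank 3. Corank 0: nondegenerate Morse point, so A_1.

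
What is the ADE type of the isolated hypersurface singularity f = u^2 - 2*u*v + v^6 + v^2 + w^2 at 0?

A_{5}

The Hessian of f at 0 has rank 2. Corank 1: A-series; mu = 5 gives A_5.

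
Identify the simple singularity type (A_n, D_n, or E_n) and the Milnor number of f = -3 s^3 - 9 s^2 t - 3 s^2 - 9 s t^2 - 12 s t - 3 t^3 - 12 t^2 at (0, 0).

Type A_{2}, Milnor number mu = 2.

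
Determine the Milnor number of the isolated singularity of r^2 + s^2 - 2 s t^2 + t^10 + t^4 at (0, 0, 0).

The Hessian of f at 0 is [[2, 0, 0], [0, 0, 0], [0, 0, 2]] with rank 2, so corank 1. A Groebner basis of the Jacobian ideal J(f) in C{s,t,r} is {s^5, s^4*t, -s + t^2, r}; counting standard monomials gives mu = 9. Corank 1: A-series; mu = 9 gives A_9.

9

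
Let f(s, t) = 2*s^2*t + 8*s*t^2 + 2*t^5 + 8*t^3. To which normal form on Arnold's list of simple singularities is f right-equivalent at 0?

The Hessian of f at 0 is [[0, 0], [0, 0]] with rank 0, so corank 2. A Groebner basis of the Jacobian ideal J(f) in C{s,t} is {s^2/5 + t^4 - 4*t^2/5, s^3 + 8*t^3, s*t + 2*t^2}; counting standard monomials gives mu = 6. Corank 2; j^3 = 2*t*(s + 2*t)^2 has shape L^2 M (L != M), so D-series; mu = 6 gives D_6.

D_{6}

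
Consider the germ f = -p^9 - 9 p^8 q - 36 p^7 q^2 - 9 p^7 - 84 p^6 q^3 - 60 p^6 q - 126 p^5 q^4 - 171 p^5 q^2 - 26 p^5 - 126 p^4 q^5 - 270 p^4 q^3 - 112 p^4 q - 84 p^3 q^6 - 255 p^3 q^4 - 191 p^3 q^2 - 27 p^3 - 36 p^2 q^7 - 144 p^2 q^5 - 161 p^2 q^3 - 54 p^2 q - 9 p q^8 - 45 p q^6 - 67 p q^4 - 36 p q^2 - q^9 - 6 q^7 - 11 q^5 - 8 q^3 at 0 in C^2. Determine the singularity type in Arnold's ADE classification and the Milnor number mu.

Type E_{8}, Milnor number mu = 8.

The Hessian of f at 0 is [[0, 0], [0, 0]] with rank 0, so corank 2. A Groebner basis of the Jacobian ideal J(f) in C{p,q} is {729*p^2/2 + p*q^3 + 486*p*q + 162*q^2, -486*p^2 - 648*p*q + q^4 - 216*q^2, p^3 - 4*p*q^2/3 - 16*q^3/27, p^2*q + 4*p*q^2/3 + 4*q^3/9}; counting standard monomials gives mu = 8. Corank 2; j^3 = -(3*p + 2*q)^3 is a perfect cube, so E-series; the 5-jet and mu = 8 give E_8.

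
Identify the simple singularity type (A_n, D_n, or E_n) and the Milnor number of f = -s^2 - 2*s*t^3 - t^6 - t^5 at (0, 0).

Type A4, Milnor number mu = 4.

The Hessian of f at 0 has rank 1. Corank 1: A-series; mu = 4 gives A_4.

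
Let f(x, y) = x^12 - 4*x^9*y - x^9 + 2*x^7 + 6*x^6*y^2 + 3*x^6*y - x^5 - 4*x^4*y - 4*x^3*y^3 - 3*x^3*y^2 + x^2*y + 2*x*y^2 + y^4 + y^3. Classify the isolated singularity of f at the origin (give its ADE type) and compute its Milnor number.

The Hessian of f at 0 is [[0, 0], [0, 0]] with rank 0, so corank 2. A Groebner basis of the Jacobian ideal J(f) in C{x,y} is {x^3 - x^2/4 + y^2/4, x^2/4 + y^3 - y^2/4, x*y + y^2}; counting standard monomials gives mu = 5. Corank 2; j^3 = y*(x + y)^2 has shape L^2 M (L != M), so D-series; mu = 5 gives D_5.

Type D_{5}, Milnor number mu = 5.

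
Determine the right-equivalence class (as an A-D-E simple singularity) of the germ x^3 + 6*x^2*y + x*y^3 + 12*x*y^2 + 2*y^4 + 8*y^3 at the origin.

E_7

The Hessian of f at 0 is [[0, 0], [0, 0]] with rank 0, so corank 2. A Groebner basis of the Jacobian ideal J(f) in C{x,y} is {x^3 + 6*x^2*y + 48*x^2 + 192*x*y + 192*y^2, -6*x^2 + x*y^2 - 24*x*y - 24*y^2, 3*x^2 + 12*x*y + y^3 + 12*y^2}; counting standard monomials gives mu = 7. Corank 2; j^3 = (x + 2*y)^3 is a perfect cube, so E-series; the 4-jet and mu = 7 give E_7.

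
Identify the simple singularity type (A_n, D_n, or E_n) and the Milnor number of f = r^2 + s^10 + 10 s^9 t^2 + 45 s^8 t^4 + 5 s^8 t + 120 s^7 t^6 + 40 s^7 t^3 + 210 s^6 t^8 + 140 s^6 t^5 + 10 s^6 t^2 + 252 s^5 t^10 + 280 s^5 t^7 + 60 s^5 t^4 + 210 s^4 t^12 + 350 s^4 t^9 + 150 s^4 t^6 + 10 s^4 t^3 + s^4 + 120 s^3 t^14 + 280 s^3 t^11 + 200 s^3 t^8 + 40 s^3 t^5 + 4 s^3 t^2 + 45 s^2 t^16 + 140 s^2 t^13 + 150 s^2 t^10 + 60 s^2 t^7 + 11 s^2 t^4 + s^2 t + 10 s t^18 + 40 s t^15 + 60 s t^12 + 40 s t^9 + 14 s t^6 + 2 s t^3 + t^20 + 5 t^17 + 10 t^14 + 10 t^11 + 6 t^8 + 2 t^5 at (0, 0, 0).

The Hessian of f at 0 has rank 1. Corank 2; j^3 = s^2*t has shape L^2 M (L != M), so D-series; mu = 6 gives D_6.

Type D_{6}, Milnor number mu = 6.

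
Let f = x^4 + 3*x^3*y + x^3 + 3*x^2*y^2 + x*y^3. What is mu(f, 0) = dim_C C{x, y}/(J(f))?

7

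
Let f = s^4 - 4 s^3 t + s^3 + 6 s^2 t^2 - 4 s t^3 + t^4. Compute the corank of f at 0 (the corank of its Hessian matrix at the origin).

2

Hessian at 0 has rank 0.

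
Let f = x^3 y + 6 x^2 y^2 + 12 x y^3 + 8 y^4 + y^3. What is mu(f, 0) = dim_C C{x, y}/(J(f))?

7

The Hessian of f at 0 has rank 0. Corank 2; j^3 = y^3 is a perfect cube, so E-series; the 4-jet and mu = 7 give E_7.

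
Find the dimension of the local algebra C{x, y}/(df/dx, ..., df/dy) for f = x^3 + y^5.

The Hessian of f at 0 has rank 0. Corank 2; j^3 = x^3 is a perfect cube, so E-series; the 5-jet and mu = 8 give E_8.

8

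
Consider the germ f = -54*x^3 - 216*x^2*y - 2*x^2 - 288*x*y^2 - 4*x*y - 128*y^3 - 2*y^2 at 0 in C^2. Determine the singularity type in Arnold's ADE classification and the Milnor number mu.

Type A_2, Milnor number mu = 2.

The Hessian of f at 0 has rank 1. Corank 1: A-series; mu = 2 gives A_2.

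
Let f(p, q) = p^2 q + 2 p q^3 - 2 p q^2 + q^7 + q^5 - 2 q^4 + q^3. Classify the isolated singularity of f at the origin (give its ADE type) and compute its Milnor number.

Type D8, Milnor number mu = 8.

The Hessian of f at 0 is [[0, 0], [0, 0]] with rank 0, so corank 2. A Groebner basis of the Jacobian ideal J(f) in C{p,q} is {p^2*q^2 + 2*p^2*q + p^2/7 - 20*p*q^2/7 - 8*p*q/7 + q^2, p^3 - 3*p^2*q - p^2/7 + 20*p*q^2/7 + 8*p*q/7 - q^2, p*q + q^3 - q^2}; counting standard monomials gives mu = 8. Corank 2; j^3 = q*(p - q)^2 has shape L^2 M (L != M), so D-series; mu = 8 gives D_8.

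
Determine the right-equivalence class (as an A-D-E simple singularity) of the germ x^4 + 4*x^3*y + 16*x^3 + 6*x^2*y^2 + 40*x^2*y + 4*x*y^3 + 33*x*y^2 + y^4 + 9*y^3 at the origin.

D5

The Hessian of f at 0 has rank 0. Corank 2; j^3 = (x + y)*(4*x + 3*y)^2 has shape L^2 M (L != M), so D-series; mu = 5 gives D_5.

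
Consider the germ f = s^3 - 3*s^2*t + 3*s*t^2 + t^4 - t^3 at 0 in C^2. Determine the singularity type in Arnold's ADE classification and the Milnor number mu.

Type E6, Milnor number mu = 6.

The Hessian of f at 0 is [[0, 0], [0, 0]] with rank 0, so corank 2. A Groebner basis of the Jacobian ideal J(f) in C{s,t} is {t^3, s^2 - 2*s*t + t^2}; counting standard monomials gives mu = 6. Corank 2; j^3 = (s - t)^3 is a perfect cube, so E-series; the 4-jet and mu = 6 give E_6.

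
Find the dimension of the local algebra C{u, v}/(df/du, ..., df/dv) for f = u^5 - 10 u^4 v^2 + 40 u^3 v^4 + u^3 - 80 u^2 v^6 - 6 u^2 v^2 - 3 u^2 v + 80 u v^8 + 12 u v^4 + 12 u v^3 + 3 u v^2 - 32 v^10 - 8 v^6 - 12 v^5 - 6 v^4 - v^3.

8

The Hessian of f at 0 has rank 0. Corank 2; j^3 = (u - v)^3 is a perfect cube, so E-series; the 5-jet and mu = 8 give E_8.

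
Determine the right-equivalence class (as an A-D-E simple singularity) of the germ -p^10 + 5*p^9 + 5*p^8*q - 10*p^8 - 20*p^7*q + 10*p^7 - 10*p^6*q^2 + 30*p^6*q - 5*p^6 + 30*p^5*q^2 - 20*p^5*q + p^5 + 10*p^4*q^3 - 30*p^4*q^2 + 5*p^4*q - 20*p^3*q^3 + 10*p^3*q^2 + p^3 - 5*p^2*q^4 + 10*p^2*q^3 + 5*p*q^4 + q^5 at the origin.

E8

The Hessian of f at 0 is [[0, 0], [0, 0]] with rank 0, so corank 2. A Groebner basis of the Jacobian ideal J(f) in C{p,q} is {q^5, p*q^3 + q^4/4, p^2}; counting standard monomials gives mu = 8. Corank 2; j^3 = p^3 is a perfect cube, so E-series; the 5-jet and mu = 8 give E_8.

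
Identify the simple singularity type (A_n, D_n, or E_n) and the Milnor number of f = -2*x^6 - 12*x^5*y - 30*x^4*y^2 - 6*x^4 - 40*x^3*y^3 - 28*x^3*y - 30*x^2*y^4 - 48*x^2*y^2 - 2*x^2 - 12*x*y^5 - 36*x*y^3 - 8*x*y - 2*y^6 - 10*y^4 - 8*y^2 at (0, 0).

The Hessian of f at 0 has rank 1. Corank 1: A-series; mu = 3 gives A_3.

Type A_{3}, Milnor number mu = 3.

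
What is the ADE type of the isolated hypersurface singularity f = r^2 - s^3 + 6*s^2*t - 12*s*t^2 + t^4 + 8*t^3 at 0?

The Hessian of f at 0 has rank 1. Corank 2; j^3 = -(s - 2*t)^3 is a perfect cube, so E-series; the 4-jet and mu = 6 give E_6.

E6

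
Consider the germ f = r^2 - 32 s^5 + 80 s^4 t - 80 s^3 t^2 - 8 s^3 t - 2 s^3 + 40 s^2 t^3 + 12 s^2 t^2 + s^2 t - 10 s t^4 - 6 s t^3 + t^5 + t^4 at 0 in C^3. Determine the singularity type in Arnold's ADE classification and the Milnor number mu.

The Hessian of f at 0 is [[0, 0, 0], [0, 0, 0], [0, 0, 2]] with rank 1, so corank 2. A Groebner basis of the Jacobian ideal J(f) in C{s,t,r} is {s*t^2, s*t/9 + t^3, s^2 - 4*s*t/9, r}; counting standard monomials gives mu = 5. Corank 2; j^3 = -s^2*(2*s - t) has shape L^2 M (L != M), so D-series; mu = 5 gives D_5.

Type D_5, Milnor number mu = 5.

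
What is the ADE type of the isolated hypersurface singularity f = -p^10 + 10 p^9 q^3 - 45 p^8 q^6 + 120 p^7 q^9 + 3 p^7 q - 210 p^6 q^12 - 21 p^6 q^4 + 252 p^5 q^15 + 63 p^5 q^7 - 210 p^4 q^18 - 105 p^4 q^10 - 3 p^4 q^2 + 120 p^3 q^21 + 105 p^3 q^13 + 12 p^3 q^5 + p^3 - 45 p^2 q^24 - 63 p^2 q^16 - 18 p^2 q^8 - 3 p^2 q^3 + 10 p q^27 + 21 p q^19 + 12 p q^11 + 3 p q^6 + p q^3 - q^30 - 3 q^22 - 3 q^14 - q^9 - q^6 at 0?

E_{7}

The Hessian of f at 0 has rank 0. Corank 2; j^3 = p^3 is a perfect cube, so E-series; the 4-jet and mu = 7 give E_7.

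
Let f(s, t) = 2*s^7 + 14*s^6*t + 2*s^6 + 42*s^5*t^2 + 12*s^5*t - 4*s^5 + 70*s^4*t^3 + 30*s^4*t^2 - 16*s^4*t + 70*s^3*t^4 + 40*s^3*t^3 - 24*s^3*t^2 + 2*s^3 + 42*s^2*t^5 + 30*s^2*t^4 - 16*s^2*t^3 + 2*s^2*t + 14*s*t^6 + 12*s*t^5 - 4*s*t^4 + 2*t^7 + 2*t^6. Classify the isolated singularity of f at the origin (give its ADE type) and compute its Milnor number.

Type D7, Milnor number mu = 7.

The Hessian of f at 0 is [[0, 0], [0, 0]] with rank 0, so corank 2. A Groebner basis of the Jacobian ideal J(f) in C{s,t} is {-s^2 - s*t + t^4, s^3, s^2*t, s^2/6 + s*t^2}; counting standard monomials gives mu = 7. Corank 2; j^3 = 2*s^2*(s + t) has shape L^2 M (L != M), so D-series; mu = 7 gives D_7.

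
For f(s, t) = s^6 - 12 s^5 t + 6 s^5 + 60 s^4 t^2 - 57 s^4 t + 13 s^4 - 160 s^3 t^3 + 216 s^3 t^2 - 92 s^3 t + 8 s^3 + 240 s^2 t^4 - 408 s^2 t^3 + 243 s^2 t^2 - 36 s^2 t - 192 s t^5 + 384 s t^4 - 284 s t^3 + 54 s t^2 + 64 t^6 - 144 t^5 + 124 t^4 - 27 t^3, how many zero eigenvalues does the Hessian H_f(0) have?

2

Hessian at 0 has rank 0.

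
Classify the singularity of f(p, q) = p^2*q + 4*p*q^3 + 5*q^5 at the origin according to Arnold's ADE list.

D6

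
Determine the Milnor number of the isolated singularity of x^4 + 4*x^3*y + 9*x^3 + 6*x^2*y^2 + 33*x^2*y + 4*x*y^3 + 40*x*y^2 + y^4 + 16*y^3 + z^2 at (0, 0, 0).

5

The Hessian of f at 0 has rank 1. Corank 2; j^3 = (x + y)*(3*x + 4*y)^2 has shape L^2 M (L != M), so D-series; mu = 5 gives D_5.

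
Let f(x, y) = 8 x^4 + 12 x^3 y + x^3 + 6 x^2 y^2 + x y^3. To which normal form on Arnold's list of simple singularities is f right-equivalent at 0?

E_7

The Hessian of f at 0 has rank 0. Corank 2; j^3 = x^3 is a perfect cube, so E-series; the 4-jet and mu = 7 give E_7.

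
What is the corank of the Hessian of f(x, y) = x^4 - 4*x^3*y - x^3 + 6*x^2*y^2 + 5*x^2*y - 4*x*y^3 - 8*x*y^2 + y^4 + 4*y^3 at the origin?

2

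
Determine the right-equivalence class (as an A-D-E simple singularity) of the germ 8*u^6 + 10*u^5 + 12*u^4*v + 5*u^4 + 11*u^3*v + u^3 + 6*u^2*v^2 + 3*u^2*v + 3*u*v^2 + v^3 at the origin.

The Hessian of f at 0 has rank 0. Corank 2; j^3 = (u + v)^3 is a perfect cube, so E-series; the 4-jet and mu = 7 give E_7.

E_{7}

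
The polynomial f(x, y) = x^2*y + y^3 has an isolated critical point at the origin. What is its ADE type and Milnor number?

The Hessian of f at 0 has rank 0. Corank 2; j^3 = y*(x^2 + y^2) splits into three distinct lines over C (the quadratic factor has nonzero discriminant), so D_4.

Type D4, Milnor number mu = 4.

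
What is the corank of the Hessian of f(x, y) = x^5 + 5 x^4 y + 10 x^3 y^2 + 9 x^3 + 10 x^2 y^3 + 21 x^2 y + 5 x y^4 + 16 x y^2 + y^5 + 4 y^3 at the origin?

2

The Hessian at 0 is [[0, 0], [0, 0]] of rank 0; hence corank 2.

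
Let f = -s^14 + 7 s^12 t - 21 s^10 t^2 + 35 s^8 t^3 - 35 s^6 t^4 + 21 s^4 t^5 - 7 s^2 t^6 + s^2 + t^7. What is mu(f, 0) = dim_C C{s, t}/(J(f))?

The Hessian of f at 0 has rank 1. Corank 1: A-series; mu = 6 gives A_6.

6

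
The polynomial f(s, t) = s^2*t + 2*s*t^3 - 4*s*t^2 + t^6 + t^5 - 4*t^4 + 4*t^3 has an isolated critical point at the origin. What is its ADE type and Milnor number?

Type D_7, Milnor number mu = 7.

The Hessian of f at 0 is [[0, 0], [0, 0]] with rank 0, so corank 2. A Groebner basis of the Jacobian ideal J(f) in C{s,t} is {s^3 + s^2 - 11*s*t^2 - 18*s*t + 32*t^2, s^2*t + s^2/6 - 23*s*t^2/6 - 13*s*t/3 + 8*t^2, s*t + t^3 - 2*t^2}; counting standard monomials gives mu = 7. Corank 2; j^3 = t*(s - 2*t)^2 has shape L^2 M (L != M), so D-series; mu = 7 gives D_7.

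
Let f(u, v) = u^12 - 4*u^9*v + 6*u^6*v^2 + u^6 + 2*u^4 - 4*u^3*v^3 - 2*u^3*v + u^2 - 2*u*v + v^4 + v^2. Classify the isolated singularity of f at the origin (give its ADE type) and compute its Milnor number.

Type A_{3}, Milnor number mu = 3.

The Hessian of f at 0 has rank 1. Corank 1: A-series; mu = 3 gives A_3.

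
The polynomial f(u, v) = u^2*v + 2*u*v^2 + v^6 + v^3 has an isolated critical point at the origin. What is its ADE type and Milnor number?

The Hessian of f at 0 is [[0, 0], [0, 0]] with rank 0, so corank 2. A Groebner basis of the Jacobian ideal J(f) in C{u,v} is {u^2/6 + v^5 - v^2/6, u^3 + v^3, u*v + v^2}; counting standard monomials gives mu = 7. Corank 2; j^3 = v*(u + v)^2 has shape L^2 M (L != M), so D-series; mu = 7 gives D_7.

Type D_7, Milnor number mu = 7.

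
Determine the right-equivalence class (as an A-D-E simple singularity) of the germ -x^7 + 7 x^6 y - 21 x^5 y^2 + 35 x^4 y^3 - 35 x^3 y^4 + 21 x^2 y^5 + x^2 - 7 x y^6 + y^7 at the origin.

The Hessian of f at 0 has rank 1. Corank 1: A-series; mu = 6 gives A_6.

A6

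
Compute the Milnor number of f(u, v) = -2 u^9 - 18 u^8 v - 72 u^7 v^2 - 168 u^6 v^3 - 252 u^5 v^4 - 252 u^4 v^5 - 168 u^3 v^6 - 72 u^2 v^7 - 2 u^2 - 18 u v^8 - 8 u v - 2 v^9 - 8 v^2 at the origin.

8

The Hessian of f at 0 is [[-4, -8], [-8, -16]] with rank 1, so corank 1. A Groebner basis of the Jacobian ideal J(f) in C{u,v} is {v^8, u + 2*v}; counting standard monomials gives mu = 8. Corank 1: A-series; mu = 8 gives A_8.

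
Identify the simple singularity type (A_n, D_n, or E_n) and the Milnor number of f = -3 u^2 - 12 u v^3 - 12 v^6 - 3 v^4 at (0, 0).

The Hessian of f at 0 has rank 1. Corank 1: A-series; mu = 3 gives A_3.

Type A_3, Milnor number mu = 3.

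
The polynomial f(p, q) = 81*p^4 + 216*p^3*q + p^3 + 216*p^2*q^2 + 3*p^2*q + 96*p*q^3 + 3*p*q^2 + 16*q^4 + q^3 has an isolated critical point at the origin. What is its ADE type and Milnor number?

The Hessian of f at 0 has rank 0. Corank 2; j^3 = (p + q)^3 is a perfect cube, so E-series; the 4-jet and mu = 6 give E_6.

Type E_6, Milnor number mu = 6.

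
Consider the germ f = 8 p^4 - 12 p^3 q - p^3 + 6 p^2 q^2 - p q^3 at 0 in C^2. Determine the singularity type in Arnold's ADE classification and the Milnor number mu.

Type E_{7}, Milnor number mu = 7.

The Hessian of f at 0 is [[0, 0], [0, 0]] with rank 0, so corank 2. A Groebner basis of the Jacobian ideal J(f) in C{p,q} is {3*p^2/4 + q^4 + q^3/4, p^3, p^2*q - p^2/4 - q^3/12, -p^2 + p*q^2 - q^3/3}; counting standard monomials gives mu = 7. Corank 2; j^3 = -p^3 is a perfect cube, so E-series; the 4-jet and mu = 7 give E_7.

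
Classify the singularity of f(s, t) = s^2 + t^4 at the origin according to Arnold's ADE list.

A_{3}

The Hessian of f at 0 is [[2, 0], [0, 0]] with rank 1, so corank 1. A Groebner basis of the Jacobian ideal J(f) in C{s,t} is {t^3, s}; counting standard monomials gives mu = 3. Corank 1: A-series; mu = 3 gives A_3.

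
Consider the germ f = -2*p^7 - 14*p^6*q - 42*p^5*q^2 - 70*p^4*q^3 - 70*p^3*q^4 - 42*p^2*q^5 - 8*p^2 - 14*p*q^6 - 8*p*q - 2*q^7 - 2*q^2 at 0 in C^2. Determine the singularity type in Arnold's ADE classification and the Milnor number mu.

Type A_6, Milnor number mu = 6.

The Hessian of f at 0 has rank 1. Corank 1: A-series; mu = 6 gives A_6.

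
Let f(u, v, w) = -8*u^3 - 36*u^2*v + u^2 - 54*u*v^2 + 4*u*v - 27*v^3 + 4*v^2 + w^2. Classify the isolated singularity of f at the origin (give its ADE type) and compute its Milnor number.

Type A_{2}, Milnor number mu = 2.

The Hessian of f at 0 has rank 2. Corank 1: A-series; mu = 2 gives A_2.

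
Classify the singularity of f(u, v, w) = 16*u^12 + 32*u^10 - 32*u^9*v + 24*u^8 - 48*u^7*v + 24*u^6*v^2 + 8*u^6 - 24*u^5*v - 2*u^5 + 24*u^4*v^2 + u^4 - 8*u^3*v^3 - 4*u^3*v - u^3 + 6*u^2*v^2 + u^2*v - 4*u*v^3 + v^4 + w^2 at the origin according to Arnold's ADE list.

D_5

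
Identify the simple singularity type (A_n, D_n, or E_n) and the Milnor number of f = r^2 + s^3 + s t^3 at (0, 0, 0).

The Hessian of f at 0 has rank 1. Corank 2; j^3 = s^3 is a perfect cube, so E-series; the 4-jet and mu = 7 give E_7.

Type E_{7}, Milnor number mu = 7.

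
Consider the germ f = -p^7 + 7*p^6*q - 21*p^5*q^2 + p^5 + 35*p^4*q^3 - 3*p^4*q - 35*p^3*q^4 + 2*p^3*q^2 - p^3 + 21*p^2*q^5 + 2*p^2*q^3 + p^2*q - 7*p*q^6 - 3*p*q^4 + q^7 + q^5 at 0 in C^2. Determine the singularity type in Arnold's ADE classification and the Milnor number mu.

Type D_{6}, Milnor number mu = 6.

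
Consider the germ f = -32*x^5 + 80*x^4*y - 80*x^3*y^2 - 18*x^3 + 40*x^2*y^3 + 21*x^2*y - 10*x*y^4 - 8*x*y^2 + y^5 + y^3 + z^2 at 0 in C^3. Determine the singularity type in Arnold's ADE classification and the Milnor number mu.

Type D6, Milnor number mu = 6.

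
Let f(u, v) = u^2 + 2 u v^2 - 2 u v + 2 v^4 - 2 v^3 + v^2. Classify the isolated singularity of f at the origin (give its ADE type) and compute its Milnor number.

The Hessian of f at 0 has rank 1. Corank 1: A-series; mu = 3 gives A_3.

Type A3, Milnor number mu = 3.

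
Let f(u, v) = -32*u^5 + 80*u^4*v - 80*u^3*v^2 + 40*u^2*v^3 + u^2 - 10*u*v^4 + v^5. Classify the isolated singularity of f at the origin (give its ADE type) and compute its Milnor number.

Type A_{4}, Milnor number mu = 4.

The Hessian of f at 0 has rank 1. Corank 1: A-series; mu = 4 gives A_4.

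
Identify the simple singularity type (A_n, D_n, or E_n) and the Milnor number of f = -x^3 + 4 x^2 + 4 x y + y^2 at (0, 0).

Type A_2, Milnor number mu = 2.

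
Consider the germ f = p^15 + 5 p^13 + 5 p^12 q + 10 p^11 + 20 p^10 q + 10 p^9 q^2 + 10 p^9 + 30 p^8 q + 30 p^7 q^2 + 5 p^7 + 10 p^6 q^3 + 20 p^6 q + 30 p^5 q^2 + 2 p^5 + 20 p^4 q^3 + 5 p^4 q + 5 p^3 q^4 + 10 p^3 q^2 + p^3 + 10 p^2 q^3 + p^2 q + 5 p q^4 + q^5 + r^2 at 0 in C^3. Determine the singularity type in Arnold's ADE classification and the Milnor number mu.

The Hessian of f at 0 has rank 1. Corank 2; j^3 = p^2*(p + q) has shape L^2 M (L != M), so D-series; mu = 6 gives D_6.

Type D_{6}, Milnor number mu = 6.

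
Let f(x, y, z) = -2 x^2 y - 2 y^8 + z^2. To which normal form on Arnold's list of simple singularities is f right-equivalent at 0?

The Hessian of f at 0 is [[0, 0, 0], [0, 0, 0], [0, 0, 2]] with rank 1, so corank 2. A Groebner basis of the Jacobian ideal J(f) in C{x,y,z} is {x^2/8 + y^7, x^3, x*y, z}; counting standard monomials gives mu = 9. Corank 2; j^3 = -2*x^2*y has shape L^2 M (L != M), so D-series; mu = 9 gives D_9.

D_{9}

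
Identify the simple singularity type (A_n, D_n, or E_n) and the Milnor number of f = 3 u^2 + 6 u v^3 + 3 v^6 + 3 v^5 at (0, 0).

Type A4, Milnor number mu = 4.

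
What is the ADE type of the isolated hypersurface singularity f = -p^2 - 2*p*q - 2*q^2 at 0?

The Hessian of f at 0 is [[-2, -2], [-2, -4]] with rank 2, so corank 0. A Groebner basis of the Jacobian ideal J(f) in C{p,q} is {p, q}; counting standard monomials gives mu = 1. Corank 0: nondegenerate Morse point, so A_1.

A1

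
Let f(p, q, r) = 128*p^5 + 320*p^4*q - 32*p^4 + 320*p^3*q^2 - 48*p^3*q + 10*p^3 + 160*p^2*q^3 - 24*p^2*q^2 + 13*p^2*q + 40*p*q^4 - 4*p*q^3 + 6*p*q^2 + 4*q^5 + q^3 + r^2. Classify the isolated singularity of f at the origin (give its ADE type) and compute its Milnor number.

Type D4, Milnor number mu = 4.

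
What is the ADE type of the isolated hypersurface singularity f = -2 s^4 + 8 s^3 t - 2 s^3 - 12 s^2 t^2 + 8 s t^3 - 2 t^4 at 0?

The Hessian of f at 0 has rank 0. Corank 2; j^3 = -2*s^3 is a perfect cube, so E-series; the 4-jet and mu = 6 give E_6.

E6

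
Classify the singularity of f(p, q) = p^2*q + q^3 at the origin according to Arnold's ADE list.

The Hessian of f at 0 has rank 0. Corank 2; j^3 = q*(p^2 + q^2) splits into three distinct lines over C (the quadratic factor has nonzero discriminant), so D_4.

D_4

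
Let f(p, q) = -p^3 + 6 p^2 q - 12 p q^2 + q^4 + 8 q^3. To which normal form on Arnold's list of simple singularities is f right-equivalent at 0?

E6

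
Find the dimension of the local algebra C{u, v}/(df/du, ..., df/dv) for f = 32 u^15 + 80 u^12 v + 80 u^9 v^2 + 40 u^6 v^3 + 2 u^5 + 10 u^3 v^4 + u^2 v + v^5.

6

The Hessian of f at 0 has rank 0. Corank 2; j^3 = u^2*v has shape L^2 M (L != M), so D-series; mu = 6 gives D_6.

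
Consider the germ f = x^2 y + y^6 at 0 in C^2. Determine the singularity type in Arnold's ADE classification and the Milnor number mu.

The Hessian of f at 0 is [[0, 0], [0, 0]] with rank 0, so corank 2. A Groebner basis of the Jacobian ideal J(f) in C{x,y} is {x^2/6 + y^5, x^3, x*y}; counting standard monomials gives mu = 7. Corank 2; j^3 = x^2*y has shape L^2 M (L != M), so D-series; mu = 7 gives D_7.

Type D_{7}, Milnor number mu = 7.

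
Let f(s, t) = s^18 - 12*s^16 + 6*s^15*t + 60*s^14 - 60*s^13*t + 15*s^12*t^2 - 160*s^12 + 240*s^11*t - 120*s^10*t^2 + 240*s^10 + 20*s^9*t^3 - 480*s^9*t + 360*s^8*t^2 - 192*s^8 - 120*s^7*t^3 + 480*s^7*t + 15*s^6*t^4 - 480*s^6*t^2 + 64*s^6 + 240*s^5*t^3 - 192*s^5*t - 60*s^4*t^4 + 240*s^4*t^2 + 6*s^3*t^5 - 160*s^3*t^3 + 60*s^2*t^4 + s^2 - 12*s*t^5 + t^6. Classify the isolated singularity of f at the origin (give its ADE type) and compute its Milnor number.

Type A_5, Milnor number mu = 5.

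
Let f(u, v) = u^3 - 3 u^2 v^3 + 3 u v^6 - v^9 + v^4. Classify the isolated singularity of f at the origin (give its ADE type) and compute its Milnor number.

Type E_{6}, Milnor number mu = 6.

The Hessian of f at 0 has rank 0. Corank 2; j^3 = u^3 is a perfect cube, so E-series; the 4-jet and mu = 6 give E_6.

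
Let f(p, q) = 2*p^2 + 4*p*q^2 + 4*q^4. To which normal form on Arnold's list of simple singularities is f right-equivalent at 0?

A3

The Hessian of f at 0 has rank 1. Corank 1: A-series; mu = 3 gives A_3.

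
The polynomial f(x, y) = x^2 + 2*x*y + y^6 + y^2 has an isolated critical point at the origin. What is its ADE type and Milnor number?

Type A_5, Milnor number mu = 5.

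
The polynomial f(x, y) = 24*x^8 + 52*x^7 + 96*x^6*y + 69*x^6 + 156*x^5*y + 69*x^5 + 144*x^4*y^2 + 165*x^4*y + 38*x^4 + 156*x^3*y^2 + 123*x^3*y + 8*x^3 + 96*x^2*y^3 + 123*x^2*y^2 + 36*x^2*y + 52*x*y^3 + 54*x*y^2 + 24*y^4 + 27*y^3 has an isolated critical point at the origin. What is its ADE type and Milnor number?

Type E_7, Milnor number mu = 7.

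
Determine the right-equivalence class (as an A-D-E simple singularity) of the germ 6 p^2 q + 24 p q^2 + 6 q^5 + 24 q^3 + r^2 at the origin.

D6

The Hessian of f at 0 is [[0, 0, 0], [0, 0, 0], [0, 0, 2]] with rank 1, so corank 2. A Groebner basis of the Jacobian ideal J(f) in C{p,q,r} is {p^2/5 + q^4 - 4*q^2/5, p^3 + 8*q^3, p*q + 2*q^2, r}; counting standard monomials gives mu = 6. Corank 2; j^3 = 6*q*(p + 2*q)^2 has shape L^2 M (L != M), so D-series; mu = 6 gives D_6.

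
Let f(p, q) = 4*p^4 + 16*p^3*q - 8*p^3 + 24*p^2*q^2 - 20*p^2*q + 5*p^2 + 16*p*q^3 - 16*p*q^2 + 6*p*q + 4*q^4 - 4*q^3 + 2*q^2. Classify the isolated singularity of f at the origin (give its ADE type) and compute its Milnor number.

Type A1, Milnor number mu = 1.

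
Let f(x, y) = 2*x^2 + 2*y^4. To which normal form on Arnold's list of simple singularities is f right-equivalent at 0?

A_{3}

The Hessian of f at 0 has rank 1. Corank 1: A-series; mu = 3 gives A_3.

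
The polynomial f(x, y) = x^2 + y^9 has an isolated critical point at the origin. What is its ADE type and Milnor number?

Type A8, Milnor number mu = 8.

The Hessian of f at 0 has rank 1. Corank 1: A-series; mu = 8 gives A_8.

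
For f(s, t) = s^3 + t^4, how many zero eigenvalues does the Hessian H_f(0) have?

2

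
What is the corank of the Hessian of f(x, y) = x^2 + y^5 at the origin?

Hessian at 0 has rank 1.

1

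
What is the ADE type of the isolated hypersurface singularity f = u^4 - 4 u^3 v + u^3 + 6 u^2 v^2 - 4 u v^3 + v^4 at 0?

E_{6}

The Hessian of f at 0 has rank 0. Corank 2; j^3 = u^3 is a perfect cube, so E-series; the 4-jet and mu = 6 give E_6.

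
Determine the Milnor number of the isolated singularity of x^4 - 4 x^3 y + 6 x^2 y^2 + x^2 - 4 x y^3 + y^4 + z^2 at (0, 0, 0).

3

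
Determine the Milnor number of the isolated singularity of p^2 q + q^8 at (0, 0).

The Hessian of f at 0 is [[0, 0], [0, 0]] with rank 0, so corank 2. A Groebner basis of the Jacobian ideal J(f) in C{p,q} is {p^2/8 + q^7, p^3, p*q}; counting standard monomials gives mu = 9. Corank 2; j^3 = p^2*q has shape L^2 M (L != M), so D-series; mu = 9 gives D_9.

9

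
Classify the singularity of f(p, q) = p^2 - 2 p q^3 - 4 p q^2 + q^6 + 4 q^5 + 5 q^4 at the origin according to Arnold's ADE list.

The Hessian of f at 0 has rank 1. Corank 1: A-series; mu = 3 gives A_3.

A3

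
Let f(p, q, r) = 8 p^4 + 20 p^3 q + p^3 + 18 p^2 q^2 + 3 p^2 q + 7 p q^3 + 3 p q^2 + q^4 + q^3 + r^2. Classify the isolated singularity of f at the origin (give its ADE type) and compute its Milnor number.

The Hessian of f at 0 is [[0, 0, 0], [0, 0, 0], [0, 0, 2]] with rank 1, so corank 2. A Groebner basis of the Jacobian ideal J(f) in C{p,q,r} is {3*p^2/4 + 3*p*q/2 + q^4 - q^3/4 + 3*q^2/4, p^3 + 9*p^2/4 + 9*p*q/2 + q^3/4 + 9*q^2/4, p^2*q - 7*p^2/4 - 7*p*q/2 - 5*q^3/12 - 7*q^2/4, p^2 + p*q^2 + 2*p*q + 2*q^3/3 + q^2, r}; counting standard monomials gives mu = 7. Corank 2; j^3 = (p + q)^3 is a perfect cube, so E-series; the 4-jet and mu = 7 give E_7.

Type E_7, Milnor number mu = 7.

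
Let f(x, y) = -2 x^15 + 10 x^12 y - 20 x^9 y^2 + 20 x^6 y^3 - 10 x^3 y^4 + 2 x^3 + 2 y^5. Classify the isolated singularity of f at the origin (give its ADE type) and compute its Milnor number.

The Hessian of f at 0 is [[0, 0], [0, 0]] with rank 0, so corank 2. A Groebner basis of the Jacobian ideal J(f) in C{x,y} is {y^4, x^2}; counting standard monomials gives mu = 8. Corank 2; j^3 = 2*x^3 is a perfect cube, so E-series; the 5-jet and mu = 8 give E_8.

Type E_8, Milnor number mu = 8.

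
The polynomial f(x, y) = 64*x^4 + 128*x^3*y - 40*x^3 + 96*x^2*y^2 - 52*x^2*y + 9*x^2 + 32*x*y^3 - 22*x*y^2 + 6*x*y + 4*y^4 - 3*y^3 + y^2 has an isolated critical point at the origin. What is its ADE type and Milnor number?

Type A_{2}, Milnor number mu = 2.

The Hessian of f at 0 has rank 1. Corank 1: A-series; mu = 2 gives A_2.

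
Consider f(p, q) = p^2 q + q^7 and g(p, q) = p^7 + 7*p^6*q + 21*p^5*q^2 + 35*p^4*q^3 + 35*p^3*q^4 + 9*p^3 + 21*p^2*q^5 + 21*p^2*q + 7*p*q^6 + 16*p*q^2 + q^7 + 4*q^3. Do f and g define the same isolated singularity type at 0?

The Hessian of f at 0 is [[0, 0], [0, 0]] with rank 0, so corank 2. A Groebner basis of the Jacobian ideal J(f) in C{p,q} is {p^2/7 + q^6, p^3, p*q}; counting standard monomials gives mu = 8. Corank 2; j^3 = p^2*q has shape L^2 M (L != M), so D-series; mu = 8 gives D_8. The Hessian of g at 0 is [[0, 0], [0, 0]] with rank 0, so corank 2. A Groebner basis of the Jacobian ideal J(g) in C{p,q} is {-2187*p*q/7 + q^6 - 1458*q^2/7, p*q^2 + 2*q^3/3, p^2 + 5*p*q/3 + 2*q^2/3}; counting standard monomials gives mu = 8. Corank 2; j^3 = (p + q)*(3*p + 2*q)^2 has shape L^2 M (L != M), so D-series; mu = 8 gives D_8. Both have type D_8, hence right-equivalent.

Yes.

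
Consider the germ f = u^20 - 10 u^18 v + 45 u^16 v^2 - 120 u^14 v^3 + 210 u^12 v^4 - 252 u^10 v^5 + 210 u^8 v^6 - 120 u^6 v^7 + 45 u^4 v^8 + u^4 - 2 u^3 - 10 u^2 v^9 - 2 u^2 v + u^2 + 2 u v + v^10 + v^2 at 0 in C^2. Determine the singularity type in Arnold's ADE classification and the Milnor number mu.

Type A_9, Milnor number mu = 9.

The Hessian of f at 0 has rank 1. Corank 1: A-series; mu = 9 gives A_9.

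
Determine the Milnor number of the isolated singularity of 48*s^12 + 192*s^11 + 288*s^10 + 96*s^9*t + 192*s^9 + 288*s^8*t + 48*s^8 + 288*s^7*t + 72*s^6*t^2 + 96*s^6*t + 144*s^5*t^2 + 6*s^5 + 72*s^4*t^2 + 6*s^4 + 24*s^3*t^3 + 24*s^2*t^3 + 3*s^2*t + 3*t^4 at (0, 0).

The Hessian of f at 0 is [[0, 0], [0, 0]] with rank 0, so corank 2. A Groebner basis of the Jacobian ideal J(f) in C{s,t} is {s^3, s^2/4 + t^3, s*t}; counting standard monomials gives mu = 5. Corank 2; j^3 = 3*s^2*t has shape L^2 M (L != M), so D-series; mu = 5 gives D_5.

5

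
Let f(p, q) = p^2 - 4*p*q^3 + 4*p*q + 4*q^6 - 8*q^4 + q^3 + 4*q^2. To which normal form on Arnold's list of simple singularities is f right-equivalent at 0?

The Hessian of f at 0 has rank 1. Corank 1: A-series; mu = 2 gives A_2.

A_2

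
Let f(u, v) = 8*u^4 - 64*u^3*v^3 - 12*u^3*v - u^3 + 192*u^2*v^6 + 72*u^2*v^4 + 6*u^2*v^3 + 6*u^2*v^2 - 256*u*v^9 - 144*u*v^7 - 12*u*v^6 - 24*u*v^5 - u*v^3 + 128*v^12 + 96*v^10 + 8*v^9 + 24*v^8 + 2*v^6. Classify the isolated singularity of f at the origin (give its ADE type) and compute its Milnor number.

The Hessian of f at 0 has rank 0. Corank 2; j^3 = -u^3 is a perfect cube, so E-series; the 4-jet and mu = 7 give E_7.

Type E7, Milnor number mu = 7.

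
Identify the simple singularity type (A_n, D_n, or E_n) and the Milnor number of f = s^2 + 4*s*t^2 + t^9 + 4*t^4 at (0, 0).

Type A_8, Milnor number mu = 8.

The Hessian of f at 0 is [[2, 0], [0, 0]] with rank 1, so corank 1. A Groebner basis of the Jacobian ideal J(f) in C{s,t} is {s^4, s/2 + t^2}; counting standard monomials gives mu = 8. Corank 1: A-series; mu = 8 gives A_8.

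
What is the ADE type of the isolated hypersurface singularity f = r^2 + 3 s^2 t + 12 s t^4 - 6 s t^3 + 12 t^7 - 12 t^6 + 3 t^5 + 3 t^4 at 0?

The Hessian of f at 0 has rank 1. Corank 2; j^3 = 3*s^2*t has shape L^2 M (L != M), so D-series; mu = 5 gives D_5.

D_5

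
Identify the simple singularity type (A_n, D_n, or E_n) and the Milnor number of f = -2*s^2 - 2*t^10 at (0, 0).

The Hessian of f at 0 has rank 1. Corank 1: A-series; mu = 9 gives A_9.

Type A9, Milnor number mu = 9.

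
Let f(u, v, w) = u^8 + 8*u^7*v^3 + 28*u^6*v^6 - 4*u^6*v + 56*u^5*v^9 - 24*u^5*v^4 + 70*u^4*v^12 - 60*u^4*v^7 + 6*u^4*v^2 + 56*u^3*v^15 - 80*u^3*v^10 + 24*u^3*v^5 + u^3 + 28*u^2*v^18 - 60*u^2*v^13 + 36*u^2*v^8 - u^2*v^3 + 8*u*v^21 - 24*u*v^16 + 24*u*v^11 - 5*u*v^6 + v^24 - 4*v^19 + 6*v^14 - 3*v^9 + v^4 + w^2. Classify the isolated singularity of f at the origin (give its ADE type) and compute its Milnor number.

The Hessian of f at 0 has rank 1. Corank 2; j^3 = u^3 is a perfect cube, so E-series; the 4-jet and mu = 6 give E_6.

Type E_6, Milnor number mu = 6.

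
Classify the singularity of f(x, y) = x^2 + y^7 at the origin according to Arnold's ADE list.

A_6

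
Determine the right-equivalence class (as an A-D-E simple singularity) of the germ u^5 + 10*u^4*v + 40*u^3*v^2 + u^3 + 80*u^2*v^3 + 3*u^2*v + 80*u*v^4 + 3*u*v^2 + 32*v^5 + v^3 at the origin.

The Hessian of f at 0 has rank 0. Corank 2; j^3 = (u + v)^3 is a perfect cube, so E-series; the 5-jet and mu = 8 give E_8.

E_8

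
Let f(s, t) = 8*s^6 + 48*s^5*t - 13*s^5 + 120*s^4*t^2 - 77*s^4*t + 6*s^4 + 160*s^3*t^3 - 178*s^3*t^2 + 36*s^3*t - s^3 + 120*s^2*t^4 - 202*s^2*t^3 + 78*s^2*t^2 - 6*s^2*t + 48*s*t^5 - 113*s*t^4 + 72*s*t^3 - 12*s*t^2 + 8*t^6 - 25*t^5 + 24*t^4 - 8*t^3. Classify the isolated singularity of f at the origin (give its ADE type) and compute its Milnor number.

Type E8, Milnor number mu = 8.

The Hessian of f at 0 is [[0, 0], [0, 0]] with rank 0, so corank 2. A Groebner basis of the Jacobian ideal J(f) in C{s,t} is {-7*s^2/32 + s*t^3 + 7*s*t^2/8 - 7*s*t/8 + 7*t^3/4 - 7*t^2/8, s^2/8 - s*t^2/2 + s*t/2 + t^4 - t^3 + t^2/2, s^3 - 3*s^2/4 - 9*s*t^2 - 3*s*t - 10*t^3 - 3*t^2, s^2*t + s^2/8 + 7*s*t^2/2 + s*t/2 + 3*t^3 + t^2/2}; counting standard monomials gives mu = 8. Corank 2; j^3 = -(s + 2*t)^3 is a perfect cube, so E-series; the 5-jet and mu = 8 give E_8.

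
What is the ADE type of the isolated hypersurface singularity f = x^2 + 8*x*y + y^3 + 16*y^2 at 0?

The Hessian of f at 0 has rank 1. Corank 1: A-series; mu = 2 gives A_2.

A2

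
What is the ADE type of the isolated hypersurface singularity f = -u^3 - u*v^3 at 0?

E7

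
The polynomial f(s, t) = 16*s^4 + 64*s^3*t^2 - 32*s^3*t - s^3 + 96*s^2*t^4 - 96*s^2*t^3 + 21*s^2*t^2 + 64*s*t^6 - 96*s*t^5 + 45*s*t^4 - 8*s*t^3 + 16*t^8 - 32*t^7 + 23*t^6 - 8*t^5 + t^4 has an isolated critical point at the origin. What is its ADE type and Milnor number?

Type E_{6}, Milnor number mu = 6.

The Hessian of f at 0 is [[0, 0], [0, 0]] with rank 0, so corank 2. A Groebner basis of the Jacobian ideal J(f) in C{s,t} is {s^3, s^2*t, s^2/2 + s*t^2, 3*s^2 + t^3}; counting standard monomials gives mu = 6. Corank 2; j^3 = -s^3 is a perfect cube, so E-series; the 4-jet and mu = 6 give E_6.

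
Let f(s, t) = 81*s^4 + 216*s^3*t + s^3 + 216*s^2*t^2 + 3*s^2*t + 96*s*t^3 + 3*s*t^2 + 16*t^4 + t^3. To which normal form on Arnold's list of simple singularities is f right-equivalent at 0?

E_6

The Hessian of f at 0 is [[0, 0], [0, 0]] with rank 0, so corank 2. A Groebner basis of the Jacobian ideal J(f) in C{s,t} is {t^4, s*t^2 + 8*t^3/9, s^2 + 2*s*t + t^2}; counting standard monomials gives mu = 6. Corank 2; j^3 = (s + t)^3 is a perfect cube, so E-series; the 4-jet and mu = 6 give E_6.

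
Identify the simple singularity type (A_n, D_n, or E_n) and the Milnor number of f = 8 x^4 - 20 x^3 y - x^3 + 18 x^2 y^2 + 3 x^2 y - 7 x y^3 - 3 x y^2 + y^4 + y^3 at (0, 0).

The Hessian of f at 0 has rank 0. Corank 2; j^3 = -(x - y)^3 is a perfect cube, so E-series; the 4-jet and mu = 7 give E_7.

Type E_{7}, Milnor number mu = 7.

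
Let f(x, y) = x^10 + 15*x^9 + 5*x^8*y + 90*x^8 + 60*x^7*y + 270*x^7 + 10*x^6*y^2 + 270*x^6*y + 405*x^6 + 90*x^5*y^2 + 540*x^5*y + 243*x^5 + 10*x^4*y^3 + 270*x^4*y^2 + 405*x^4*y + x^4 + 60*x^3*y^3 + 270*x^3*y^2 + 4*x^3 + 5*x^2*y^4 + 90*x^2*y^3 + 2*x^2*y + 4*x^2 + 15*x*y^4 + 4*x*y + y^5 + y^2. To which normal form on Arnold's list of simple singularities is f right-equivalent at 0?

The Hessian of f at 0 is [[8, 4], [4, 2]] with rank 1, so corank 1. A Groebner basis of the Jacobian ideal J(f) in C{x,y} is {16*x + y^3 + 2*y^2 + 8*y, x^2 + 2*x + y, x*y - 2*x + y^2/4 - y}; counting standard monomials gives mu = 4. Corank 1: A-series; mu = 4 gives A_4.

A_{4}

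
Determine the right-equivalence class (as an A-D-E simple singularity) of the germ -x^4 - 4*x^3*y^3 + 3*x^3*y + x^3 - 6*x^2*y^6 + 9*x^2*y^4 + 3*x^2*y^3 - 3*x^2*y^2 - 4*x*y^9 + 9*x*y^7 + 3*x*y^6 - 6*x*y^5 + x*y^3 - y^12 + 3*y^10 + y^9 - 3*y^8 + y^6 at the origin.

The Hessian of f at 0 is [[0, 0], [0, 0]] with rank 0, so corank 2. A Groebner basis of the Jacobian ideal J(f) in C{x,y} is {3*x^2 + y^4 + y^3, x^3, x^2*y - x^2 - y^3/3, -2*x^2 + x*y^2 - 2*y^3/3}; counting standard monomials gives mu = 7. Corank 2; j^3 = x^3 is a perfect cube, so E-series; the 4-jet and mu = 7 give E_7.

E7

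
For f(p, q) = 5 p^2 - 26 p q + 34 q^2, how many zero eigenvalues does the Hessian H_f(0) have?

The Hessian at 0 is [[10, -26], [-26, 68]] of rank 2; hence corank 0.

0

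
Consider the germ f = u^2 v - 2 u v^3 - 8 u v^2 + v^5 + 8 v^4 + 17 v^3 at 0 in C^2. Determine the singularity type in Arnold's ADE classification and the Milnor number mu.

The Hessian of f at 0 has rank 0. Corank 2; j^3 = v*(u^2 - 8*u*v + 17*v^2) splits into three distinct lines over C (the quadratic factor has nonzero discriminant), so D_4.

Type D_{4}, Milnor number mu = 4.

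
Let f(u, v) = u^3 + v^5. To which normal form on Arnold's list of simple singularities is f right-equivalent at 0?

E8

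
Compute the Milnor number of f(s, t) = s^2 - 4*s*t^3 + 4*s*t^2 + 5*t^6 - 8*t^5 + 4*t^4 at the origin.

5

The Hessian of f at 0 has rank 1. Corank 1: A-series; mu = 5 gives A_5.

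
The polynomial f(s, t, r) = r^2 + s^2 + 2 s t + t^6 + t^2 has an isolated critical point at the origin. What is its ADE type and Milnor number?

Type A_5, Milnor number mu = 5.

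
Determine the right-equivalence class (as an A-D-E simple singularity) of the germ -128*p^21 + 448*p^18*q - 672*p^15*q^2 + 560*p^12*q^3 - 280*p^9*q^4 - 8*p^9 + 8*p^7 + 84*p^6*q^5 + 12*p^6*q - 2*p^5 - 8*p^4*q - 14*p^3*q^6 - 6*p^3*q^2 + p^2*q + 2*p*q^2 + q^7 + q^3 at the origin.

D_{8}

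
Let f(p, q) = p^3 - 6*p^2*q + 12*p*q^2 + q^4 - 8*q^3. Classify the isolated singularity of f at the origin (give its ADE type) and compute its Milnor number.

Type E6, Milnor number mu = 6.

The Hessian of f at 0 has rank 0. Corank 2; j^3 = (p - 2*q)^3 is a perfect cube, so E-series; the 4-jet and mu = 6 give E_6.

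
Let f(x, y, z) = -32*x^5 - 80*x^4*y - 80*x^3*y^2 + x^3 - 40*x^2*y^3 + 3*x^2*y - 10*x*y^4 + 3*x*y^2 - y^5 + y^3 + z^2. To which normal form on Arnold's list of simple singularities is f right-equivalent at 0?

E8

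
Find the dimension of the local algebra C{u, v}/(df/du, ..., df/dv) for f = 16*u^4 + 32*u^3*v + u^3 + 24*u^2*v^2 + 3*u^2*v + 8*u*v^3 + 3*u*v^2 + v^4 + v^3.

6

The Hessian of f at 0 has rank 0. Corank 2; j^3 = (u + v)^3 is a perfect cube, so E-series; the 4-jet and mu = 6 give E_6.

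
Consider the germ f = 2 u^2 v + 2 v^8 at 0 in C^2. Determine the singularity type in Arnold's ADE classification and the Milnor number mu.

The Hessian of f at 0 has rank 0. Corank 2; j^3 = 2*u^2*v has shape L^2 M (L != M), so D-series; mu = 9 gives D_9.

Type D_{9}, Milnor number mu = 9.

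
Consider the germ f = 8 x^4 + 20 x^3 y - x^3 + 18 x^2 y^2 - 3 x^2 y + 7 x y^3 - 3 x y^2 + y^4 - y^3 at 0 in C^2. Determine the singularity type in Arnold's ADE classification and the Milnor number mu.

The Hessian of f at 0 has rank 0. Corank 2; j^3 = -(x + y)^3 is a perfect cube, so E-series; the 4-jet and mu = 7 give E_7.

Type E7, Milnor number mu = 7.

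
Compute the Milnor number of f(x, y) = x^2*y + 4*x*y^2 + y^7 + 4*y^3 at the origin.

The Hessian of f at 0 is [[0, 0], [0, 0]] with rank 0, so corank 2. A Groebner basis of the Jacobian ideal J(f) in C{x,y} is {x^2/7 + y^6 - 4*y^2/7, x^3 + 8*y^3, x*y + 2*y^2}; counting standard monomials gives mu = 8. Corank 2; j^3 = y*(x + 2*y)^2 has shape L^2 M (L != M), so D-series; mu = 8 gives D_8.

8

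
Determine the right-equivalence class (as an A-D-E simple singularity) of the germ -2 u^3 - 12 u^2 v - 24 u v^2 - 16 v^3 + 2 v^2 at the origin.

The Hessian of f at 0 has rank 1. Corank 1: A-series; mu = 2 gives A_2.

A2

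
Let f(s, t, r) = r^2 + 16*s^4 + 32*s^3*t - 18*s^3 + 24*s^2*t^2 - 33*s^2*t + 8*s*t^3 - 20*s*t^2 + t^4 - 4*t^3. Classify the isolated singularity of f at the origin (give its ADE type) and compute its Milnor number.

Type D5, Milnor number mu = 5.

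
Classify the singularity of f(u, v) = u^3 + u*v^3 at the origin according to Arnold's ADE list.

E_7

The Hessian of f at 0 has rank 0. Corank 2; j^3 = u^3 is a perfect cube, so E-series; the 4-jet and mu = 7 give E_7.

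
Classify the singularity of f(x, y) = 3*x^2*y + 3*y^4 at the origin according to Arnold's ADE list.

The Hessian of f at 0 has rank 0. Corank 2; j^3 = 3*x^2*y has shape L^2 M (L != M), so D-series; mu = 5 gives D_5.

D5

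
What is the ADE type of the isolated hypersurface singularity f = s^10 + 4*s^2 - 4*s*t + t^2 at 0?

A_{9}

The Hessian of f at 0 has rank 1. Corank 1: A-series; mu = 9 gives A_9.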